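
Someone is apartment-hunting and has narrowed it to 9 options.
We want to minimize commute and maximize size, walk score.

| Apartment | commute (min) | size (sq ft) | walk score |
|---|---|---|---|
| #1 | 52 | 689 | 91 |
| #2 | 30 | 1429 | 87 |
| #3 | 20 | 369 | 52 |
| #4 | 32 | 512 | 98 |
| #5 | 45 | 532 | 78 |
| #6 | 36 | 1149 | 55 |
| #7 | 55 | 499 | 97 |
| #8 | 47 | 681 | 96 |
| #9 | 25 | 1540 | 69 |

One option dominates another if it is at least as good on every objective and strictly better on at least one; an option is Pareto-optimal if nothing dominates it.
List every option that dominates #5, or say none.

#2: commute 30≤45, size 1429≥532, walk score 87≥78 — dominates #5.
Others (#1, #3, #4, #6, #7, #8, #9) are each worse than #5 on at least one objective.

#2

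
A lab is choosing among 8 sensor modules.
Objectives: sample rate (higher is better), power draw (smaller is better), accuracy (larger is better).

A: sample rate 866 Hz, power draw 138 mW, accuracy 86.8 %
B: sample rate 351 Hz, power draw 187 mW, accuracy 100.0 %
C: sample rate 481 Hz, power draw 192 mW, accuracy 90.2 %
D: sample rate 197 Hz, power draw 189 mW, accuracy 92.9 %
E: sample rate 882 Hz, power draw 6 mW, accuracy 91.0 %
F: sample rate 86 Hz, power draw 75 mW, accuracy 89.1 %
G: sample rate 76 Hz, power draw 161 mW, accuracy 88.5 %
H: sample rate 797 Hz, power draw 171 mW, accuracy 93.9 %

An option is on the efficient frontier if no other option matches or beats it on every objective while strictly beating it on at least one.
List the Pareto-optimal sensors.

A: dominated by E (sample rate 882≥866, power draw 6≤138, accuracy 91.0≥86.8).
B: not dominated (best accuracy).
C: dominated by E (sample rate 882≥481, power draw 6≤192, accuracy 91.0≥90.2).
D: dominated by B (sample rate 351≥197, power draw 187≤189, accuracy 100.0≥92.9).
E: not dominated (best sample rate).
F: dominated by E (sample rate 882≥86, power draw 6≤75, accuracy 91.0≥89.1).
G: dominated by E (sample rate 882≥76, power draw 6≤161, accuracy 91.0≥88.5).
H: not dominated.

B, E, H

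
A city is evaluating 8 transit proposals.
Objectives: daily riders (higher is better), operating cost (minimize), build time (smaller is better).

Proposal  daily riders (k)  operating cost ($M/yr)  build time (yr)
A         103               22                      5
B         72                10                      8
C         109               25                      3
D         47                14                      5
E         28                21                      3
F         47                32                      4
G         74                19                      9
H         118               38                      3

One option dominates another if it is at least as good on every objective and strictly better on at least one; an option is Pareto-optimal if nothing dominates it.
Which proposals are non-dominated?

A, B, C, D, E, G, H

A: not dominated.
B: not dominated (best operating cost).
C: not dominated.
D: not dominated.
E: not dominated.
F: dominated by C (daily riders 109≥47, operating cost 25≤32, build time 3≤4).
G: not dominated.
H: not dominated (best daily riders).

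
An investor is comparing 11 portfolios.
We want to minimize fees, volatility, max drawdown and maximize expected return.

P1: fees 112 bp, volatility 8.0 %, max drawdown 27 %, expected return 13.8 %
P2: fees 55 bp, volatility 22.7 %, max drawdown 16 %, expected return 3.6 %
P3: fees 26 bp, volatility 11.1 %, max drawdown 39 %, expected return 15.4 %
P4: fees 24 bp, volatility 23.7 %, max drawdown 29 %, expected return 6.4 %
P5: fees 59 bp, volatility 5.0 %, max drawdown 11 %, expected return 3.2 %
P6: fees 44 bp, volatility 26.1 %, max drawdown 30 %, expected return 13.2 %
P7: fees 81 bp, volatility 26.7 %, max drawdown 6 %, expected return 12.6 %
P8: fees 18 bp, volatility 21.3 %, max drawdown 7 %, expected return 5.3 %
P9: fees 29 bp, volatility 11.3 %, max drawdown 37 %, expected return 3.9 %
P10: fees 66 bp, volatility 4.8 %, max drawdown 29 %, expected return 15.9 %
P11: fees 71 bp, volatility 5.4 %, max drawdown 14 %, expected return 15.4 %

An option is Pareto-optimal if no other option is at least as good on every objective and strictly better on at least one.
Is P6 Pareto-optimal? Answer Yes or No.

P1: worse on fees (112 vs 44).
P2: worse on fees (55 vs 44).
P3: worse on max drawdown (39 vs 30).
P4: worse on expected return (6.4 vs 13.2).
P5: worse on fees (59 vs 44).
P7: worse on fees (81 vs 44).
P8: worse on expected return (5.3 vs 13.2).
P9: worse on max drawdown (37 vs 30).
P10: worse on fees (66 vs 44).
P11: worse on fees (71 vs 44).
No option is at least as good as P6 on every objective and strictly better on one.

Yes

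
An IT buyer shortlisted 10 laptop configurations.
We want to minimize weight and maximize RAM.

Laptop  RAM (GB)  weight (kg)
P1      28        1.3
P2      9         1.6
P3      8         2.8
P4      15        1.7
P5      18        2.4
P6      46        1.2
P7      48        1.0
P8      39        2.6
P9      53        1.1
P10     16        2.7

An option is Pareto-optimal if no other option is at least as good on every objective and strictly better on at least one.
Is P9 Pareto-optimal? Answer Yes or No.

Yes

P1: worse on RAM (28 vs 53).
P2: worse on RAM (9 vs 53).
P3: worse on RAM (8 vs 53).
P4: worse on RAM (15 vs 53).
P5: worse on RAM (18 vs 53).
P6: worse on RAM (46 vs 53).
P7: worse on RAM (48 vs 53).
P8: worse on RAM (39 vs 53).
P10: worse on RAM (16 vs 53).
No option is at least as good as P9 on every objective and strictly better on one.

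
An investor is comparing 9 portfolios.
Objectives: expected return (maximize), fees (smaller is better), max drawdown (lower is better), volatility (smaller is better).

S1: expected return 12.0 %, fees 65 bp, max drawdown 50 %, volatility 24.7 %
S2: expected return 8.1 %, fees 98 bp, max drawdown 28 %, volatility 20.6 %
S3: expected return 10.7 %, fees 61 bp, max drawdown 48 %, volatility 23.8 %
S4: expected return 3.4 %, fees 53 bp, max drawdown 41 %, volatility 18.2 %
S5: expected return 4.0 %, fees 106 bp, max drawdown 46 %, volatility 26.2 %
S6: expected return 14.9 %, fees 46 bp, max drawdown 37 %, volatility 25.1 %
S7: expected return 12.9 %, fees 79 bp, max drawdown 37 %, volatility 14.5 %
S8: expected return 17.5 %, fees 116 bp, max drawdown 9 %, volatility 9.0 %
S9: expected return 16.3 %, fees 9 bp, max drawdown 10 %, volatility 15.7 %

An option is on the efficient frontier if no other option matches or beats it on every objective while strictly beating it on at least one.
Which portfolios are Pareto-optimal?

S1: dominated by S9 (expected return 16.3≥12.0, fees 9≤65, max drawdown 10≤50, volatility 15.7≤24.7).
S2: dominated by S9 (expected return 16.3≥8.1, fees 9≤98, max drawdown 10≤28, volatility 15.7≤20.6).
S3: dominated by S9 (expected return 16.3≥10.7, fees 9≤61, max drawdown 10≤48, volatility 15.7≤23.8).
S4: dominated by S9 (expected return 16.3≥3.4, fees 9≤53, max drawdown 10≤41, volatility 15.7≤18.2).
S5: dominated by S2 (expected return 8.1≥4.0, fees 98≤106, max drawdown 28≤46, volatility 20.6≤26.2).
S6: dominated by S9 (expected return 16.3≥14.9, fees 9≤46, max drawdown 10≤37, volatility 15.7≤25.1).
S7: not dominated.
S8: not dominated (best expected return).
S9: not dominated (best fees).

S7, S8, S9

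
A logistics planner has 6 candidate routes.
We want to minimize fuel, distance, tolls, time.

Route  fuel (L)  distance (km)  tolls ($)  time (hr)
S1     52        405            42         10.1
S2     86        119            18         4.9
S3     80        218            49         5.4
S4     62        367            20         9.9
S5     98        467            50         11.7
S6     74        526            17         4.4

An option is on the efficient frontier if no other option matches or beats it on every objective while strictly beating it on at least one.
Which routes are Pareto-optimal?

S1, S2, S3, S4, S6

S1: not dominated (best fuel).
S2: not dominated (best distance).
S3: not dominated.
S4: not dominated.
S5: dominated by S1 (fuel 52≤98, distance 405≤467, tolls 42≤50, time 10.1≤11.7).
S6: not dominated (best tolls).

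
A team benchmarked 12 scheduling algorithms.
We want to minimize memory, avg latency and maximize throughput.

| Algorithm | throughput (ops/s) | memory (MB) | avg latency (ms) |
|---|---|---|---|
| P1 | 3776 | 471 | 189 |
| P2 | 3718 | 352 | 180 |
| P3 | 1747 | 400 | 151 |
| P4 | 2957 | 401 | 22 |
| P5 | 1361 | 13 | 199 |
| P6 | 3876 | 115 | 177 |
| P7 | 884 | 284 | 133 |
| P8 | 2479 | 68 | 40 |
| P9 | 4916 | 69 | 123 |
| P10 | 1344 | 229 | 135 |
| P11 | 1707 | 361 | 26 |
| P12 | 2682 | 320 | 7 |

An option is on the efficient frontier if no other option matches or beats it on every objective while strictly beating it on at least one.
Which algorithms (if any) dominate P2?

P6, P9

P6: throughput 3876≥3718, memory 115≤352, avg latency 177≤180 — dominates P2.
P9: throughput 4916≥3718, memory 69≤352, avg latency 123≤180 — dominates P2.
Others (P1, P3, P4, P5, P7, P8, P10, P11, P12) are each worse than P2 on at least one objective.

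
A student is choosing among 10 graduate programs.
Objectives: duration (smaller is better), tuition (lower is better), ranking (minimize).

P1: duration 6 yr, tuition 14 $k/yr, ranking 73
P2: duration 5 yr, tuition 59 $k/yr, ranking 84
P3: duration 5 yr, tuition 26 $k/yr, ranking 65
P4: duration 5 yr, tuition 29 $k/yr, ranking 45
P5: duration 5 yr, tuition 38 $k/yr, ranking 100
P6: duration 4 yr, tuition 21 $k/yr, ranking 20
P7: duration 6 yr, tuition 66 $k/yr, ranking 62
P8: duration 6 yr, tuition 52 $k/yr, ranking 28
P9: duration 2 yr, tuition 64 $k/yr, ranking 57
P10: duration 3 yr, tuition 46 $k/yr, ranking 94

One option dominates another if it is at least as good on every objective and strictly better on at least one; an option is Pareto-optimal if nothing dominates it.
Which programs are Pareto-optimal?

P1, P6, P9, P10

P1: not dominated (best tuition).
P2: dominated by P3 (duration 5≤5, tuition 26≤59, ranking 65≤84).
P3: dominated by P6 (duration 4≤5, tuition 21≤26, ranking 20≤65).
P4: dominated by P6 (duration 4≤5, tuition 21≤29, ranking 20≤45).
P5: dominated by P3 (duration 5≤5, tuition 26≤38, ranking 65≤100).
P6: not dominated (best ranking).
P7: dominated by P4 (duration 5≤6, tuition 29≤66, ranking 45≤62).
P8: dominated by P6 (duration 4≤6, tuition 21≤52, ranking 20≤28).
P9: not dominated (best duration).
P10: not dominated.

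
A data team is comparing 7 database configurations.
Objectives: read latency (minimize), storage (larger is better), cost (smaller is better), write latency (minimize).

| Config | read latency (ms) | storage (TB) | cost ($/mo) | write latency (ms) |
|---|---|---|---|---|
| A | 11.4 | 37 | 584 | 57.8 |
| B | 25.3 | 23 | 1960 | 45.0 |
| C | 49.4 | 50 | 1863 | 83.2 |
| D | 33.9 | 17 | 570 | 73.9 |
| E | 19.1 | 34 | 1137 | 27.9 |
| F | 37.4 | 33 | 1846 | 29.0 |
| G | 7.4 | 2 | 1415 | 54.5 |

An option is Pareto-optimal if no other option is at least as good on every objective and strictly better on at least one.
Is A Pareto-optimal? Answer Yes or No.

Yes

B: worse on read latency (25.3 vs 11.4).
C: worse on read latency (49.4 vs 11.4).
D: worse on read latency (33.9 vs 11.4).
E: worse on read latency (19.1 vs 11.4).
F: worse on read latency (37.4 vs 11.4).
G: worse on storage (2 vs 37).
No option is at least as good as A on every objective and strictly better on one.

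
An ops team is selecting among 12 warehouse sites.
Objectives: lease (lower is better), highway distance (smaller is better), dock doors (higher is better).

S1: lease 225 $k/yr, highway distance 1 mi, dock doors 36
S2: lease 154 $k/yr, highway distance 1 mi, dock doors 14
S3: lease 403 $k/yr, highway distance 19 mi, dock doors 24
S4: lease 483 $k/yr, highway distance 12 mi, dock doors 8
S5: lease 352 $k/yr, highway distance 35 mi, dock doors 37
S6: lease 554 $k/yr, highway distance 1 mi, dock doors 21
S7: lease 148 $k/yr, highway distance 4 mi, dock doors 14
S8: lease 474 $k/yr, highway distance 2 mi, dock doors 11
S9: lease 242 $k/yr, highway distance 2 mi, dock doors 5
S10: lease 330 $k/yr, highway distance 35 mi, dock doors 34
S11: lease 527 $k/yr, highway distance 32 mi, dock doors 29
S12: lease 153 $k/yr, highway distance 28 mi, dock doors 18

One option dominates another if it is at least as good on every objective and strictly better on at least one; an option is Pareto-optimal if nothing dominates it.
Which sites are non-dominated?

S1: not dominated.
S2: not dominated.
S3: dominated by S1 (lease 225≤403, highway distance 1≤19, dock doors 36≥24).
S4: dominated by S1 (lease 225≤483, highway distance 1≤12, dock doors 36≥8).
S5: not dominated (best dock doors).
S6: dominated by S1 (lease 225≤554, highway distance 1≤1, dock doors 36≥21).
S7: not dominated (best lease).
S8: dominated by S1 (lease 225≤474, highway distance 1≤2, dock doors 36≥11).
S9: dominated by S1 (lease 225≤242, highway distance 1≤2, dock doors 36≥5).
S10: dominated by S1 (lease 225≤330, highway distance 1≤35, dock doors 36≥34).
S11: dominated by S1 (lease 225≤527, highway distance 1≤32, dock doors 36≥29).
S12: not dominated.

S1, S2, S5, S7, S12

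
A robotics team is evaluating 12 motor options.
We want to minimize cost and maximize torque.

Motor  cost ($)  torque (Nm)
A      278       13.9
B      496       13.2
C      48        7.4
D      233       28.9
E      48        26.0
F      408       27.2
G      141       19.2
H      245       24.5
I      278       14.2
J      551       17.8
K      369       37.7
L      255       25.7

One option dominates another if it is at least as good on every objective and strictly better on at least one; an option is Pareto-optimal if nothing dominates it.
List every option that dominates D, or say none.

none

A: worse on cost (278 vs 233).
B: worse on cost (496 vs 233).
C: worse on torque (7.4 vs 28.9).
E: worse on torque (26.0 vs 28.9).
F: worse on cost (408 vs 233).
G: worse on torque (19.2 vs 28.9).
H: worse on cost (245 vs 233).
I: worse on cost (278 vs 233).
J: worse on cost (551 vs 233).
K: worse on cost (369 vs 233).
L: worse on cost (255 vs 233).
No option dominates D.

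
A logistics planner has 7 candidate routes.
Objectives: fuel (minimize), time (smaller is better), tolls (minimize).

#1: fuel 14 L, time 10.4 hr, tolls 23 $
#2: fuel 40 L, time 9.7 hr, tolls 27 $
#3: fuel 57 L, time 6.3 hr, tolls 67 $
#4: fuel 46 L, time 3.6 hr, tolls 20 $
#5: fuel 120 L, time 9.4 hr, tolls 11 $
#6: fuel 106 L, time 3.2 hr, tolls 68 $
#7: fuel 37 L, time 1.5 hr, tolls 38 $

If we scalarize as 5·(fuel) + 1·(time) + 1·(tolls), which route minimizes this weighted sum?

#1

#1: 5·14 + 1·10.4 + 1·23 = 103.4
#2: 5·40 + 1·9.7 + 1·27 = 236.7
#3: 5·57 + 1·6.3 + 1·67 = 358.3
#4: 5·46 + 1·3.6 + 1·20 = 253.6
#5: 5·120 + 1·9.4 + 1·11 = 620.4
#6: 5·106 + 1·3.2 + 1·68 = 601.2
#7: 5·37 + 1·1.5 + 1·38 = 224.5
Lowest: #1 at 103.4.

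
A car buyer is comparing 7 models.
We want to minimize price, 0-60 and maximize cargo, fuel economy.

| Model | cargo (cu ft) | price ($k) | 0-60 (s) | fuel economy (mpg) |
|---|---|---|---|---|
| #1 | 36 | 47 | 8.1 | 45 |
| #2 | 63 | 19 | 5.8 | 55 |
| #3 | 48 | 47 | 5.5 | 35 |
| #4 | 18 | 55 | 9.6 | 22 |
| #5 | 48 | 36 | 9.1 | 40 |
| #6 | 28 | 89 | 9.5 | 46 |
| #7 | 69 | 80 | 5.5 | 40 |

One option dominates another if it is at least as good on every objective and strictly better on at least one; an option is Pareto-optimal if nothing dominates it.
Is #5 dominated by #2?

Yes

#2 vs #5: cargo 63≥48, price 19≤36, 0-60 5.8≤9.1, fuel economy 55≥40 — #2 is at least as good on every objective with at least one strict improvement.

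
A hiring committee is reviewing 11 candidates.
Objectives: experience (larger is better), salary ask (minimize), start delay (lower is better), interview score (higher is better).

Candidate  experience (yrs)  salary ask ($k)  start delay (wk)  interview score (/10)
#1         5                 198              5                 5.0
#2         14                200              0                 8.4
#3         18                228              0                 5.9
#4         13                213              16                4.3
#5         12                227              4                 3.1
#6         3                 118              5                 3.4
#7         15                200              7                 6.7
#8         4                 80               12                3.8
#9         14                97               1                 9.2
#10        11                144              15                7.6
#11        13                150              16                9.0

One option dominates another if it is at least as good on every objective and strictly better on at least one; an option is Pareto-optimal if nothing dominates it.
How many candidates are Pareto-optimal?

#1: dominated by #9 (experience 14≥5, salary ask 97≤198, start delay 1≤5, interview score 9.2≥5.0).
#2: not dominated.
#3: not dominated (best experience).
#4: dominated by #2 (experience 14≥13, salary ask 200≤213, start delay 0≤16, interview score 8.4≥4.3).
#5: dominated by #2 (experience 14≥12, salary ask 200≤227, start delay 0≤4, interview score 8.4≥3.1).
#6: dominated by #9 (experience 14≥3, salary ask 97≤118, start delay 1≤5, interview score 9.2≥3.4).
#7: not dominated.
#8: not dominated (best salary ask).
#9: not dominated (best interview score).
#10: dominated by #9 (experience 14≥11, salary ask 97≤144, start delay 1≤15, interview score 9.2≥7.6).
#11: dominated by #9 (experience 14≥13, salary ask 97≤150, start delay 1≤16, interview score 9.2≥9.0).
Pareto-optimal: #2, #3, #7, #8, #9 → 5.

5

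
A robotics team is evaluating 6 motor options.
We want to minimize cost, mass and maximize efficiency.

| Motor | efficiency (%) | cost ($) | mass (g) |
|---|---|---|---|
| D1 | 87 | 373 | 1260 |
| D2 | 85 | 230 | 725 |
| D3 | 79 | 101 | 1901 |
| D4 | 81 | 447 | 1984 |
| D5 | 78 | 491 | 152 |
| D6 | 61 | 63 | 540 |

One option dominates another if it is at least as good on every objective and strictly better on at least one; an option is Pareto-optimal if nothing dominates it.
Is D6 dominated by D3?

No

D3 vs D6: D3 is worse on cost (101 vs 63), so it does not dominate D6.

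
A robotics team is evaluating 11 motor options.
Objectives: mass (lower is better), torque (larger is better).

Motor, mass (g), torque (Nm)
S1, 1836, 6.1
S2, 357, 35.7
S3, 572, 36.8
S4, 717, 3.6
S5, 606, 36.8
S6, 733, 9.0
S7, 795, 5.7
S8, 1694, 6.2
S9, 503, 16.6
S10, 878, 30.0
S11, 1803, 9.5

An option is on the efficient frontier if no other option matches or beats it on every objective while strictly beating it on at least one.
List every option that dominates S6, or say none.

S2, S3, S5, S9

S2: mass 357≤733, torque 35.7≥9.0 — dominates S6.
S3: mass 572≤733, torque 36.8≥9.0 — dominates S6.
S5: mass 606≤733, torque 36.8≥9.0 — dominates S6.
S9: mass 503≤733, torque 16.6≥9.0 — dominates S6.
Others (S1, S4, S7, S8, S10, S11) are each worse than S6 on at least one objective.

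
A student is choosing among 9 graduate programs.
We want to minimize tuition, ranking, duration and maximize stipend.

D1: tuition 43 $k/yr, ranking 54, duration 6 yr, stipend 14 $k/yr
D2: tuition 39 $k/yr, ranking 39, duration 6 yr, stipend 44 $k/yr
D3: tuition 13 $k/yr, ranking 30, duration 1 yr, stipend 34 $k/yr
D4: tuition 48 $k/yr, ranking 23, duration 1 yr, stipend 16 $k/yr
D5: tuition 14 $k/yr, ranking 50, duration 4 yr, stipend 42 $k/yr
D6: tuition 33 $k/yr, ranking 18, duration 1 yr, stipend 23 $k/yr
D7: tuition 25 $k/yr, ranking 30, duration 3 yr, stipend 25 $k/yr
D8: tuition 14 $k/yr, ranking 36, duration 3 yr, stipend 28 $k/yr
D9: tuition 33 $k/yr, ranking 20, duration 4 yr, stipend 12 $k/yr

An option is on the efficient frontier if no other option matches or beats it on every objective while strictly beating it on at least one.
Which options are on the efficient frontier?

D1: dominated by D2 (tuition 39≤43, ranking 39≤54, duration 6≤6, stipend 44≥14).
D2: not dominated (best stipend).
D3: not dominated (best tuition).
D4: dominated by D6 (tuition 33≤48, ranking 18≤23, duration 1≤1, stipend 23≥16).
D5: not dominated.
D6: not dominated (best ranking).
D7: dominated by D3 (tuition 13≤25, ranking 30≤30, duration 1≤3, stipend 34≥25).
D8: dominated by D3 (tuition 13≤14, ranking 30≤36, duration 1≤3, stipend 34≥28).
D9: dominated by D6 (tuition 33≤33, ranking 18≤20, duration 1≤4, stipend 23≥12).

D2, D3, D5, D6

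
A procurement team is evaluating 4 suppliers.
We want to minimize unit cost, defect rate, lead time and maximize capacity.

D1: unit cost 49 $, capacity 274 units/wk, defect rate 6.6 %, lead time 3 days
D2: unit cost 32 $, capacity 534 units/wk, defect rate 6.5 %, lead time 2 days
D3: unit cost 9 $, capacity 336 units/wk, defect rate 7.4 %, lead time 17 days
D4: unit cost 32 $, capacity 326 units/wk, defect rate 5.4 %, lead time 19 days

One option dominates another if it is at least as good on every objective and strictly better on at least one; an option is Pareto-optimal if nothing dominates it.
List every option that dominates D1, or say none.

D2

D2: unit cost 32≤49, capacity 534≥274, defect rate 6.5≤6.6, lead time 2≤3 — dominates D1.
Others (D3, D4) are each worse than D1 on at least one objective.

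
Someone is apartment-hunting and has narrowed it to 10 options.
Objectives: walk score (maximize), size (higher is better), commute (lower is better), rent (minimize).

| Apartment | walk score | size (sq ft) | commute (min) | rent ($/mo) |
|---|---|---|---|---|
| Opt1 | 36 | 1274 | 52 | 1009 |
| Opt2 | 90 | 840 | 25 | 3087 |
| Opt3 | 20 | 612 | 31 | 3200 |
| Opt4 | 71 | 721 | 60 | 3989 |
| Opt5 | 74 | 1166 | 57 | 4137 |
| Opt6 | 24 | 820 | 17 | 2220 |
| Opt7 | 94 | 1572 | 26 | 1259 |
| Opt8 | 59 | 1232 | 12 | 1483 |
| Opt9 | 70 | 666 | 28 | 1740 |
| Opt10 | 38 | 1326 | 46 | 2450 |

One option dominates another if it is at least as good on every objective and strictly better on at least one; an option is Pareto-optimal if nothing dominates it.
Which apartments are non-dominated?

Opt1: not dominated (best rent).
Opt2: not dominated.
Opt3: dominated by Opt2 (walk score 90≥20, size 840≥612, commute 25≤31, rent 3087≤3200).
Opt4: dominated by Opt2 (walk score 90≥71, size 840≥721, commute 25≤60, rent 3087≤3989).
Opt5: dominated by Opt7 (walk score 94≥74, size 1572≥1166, commute 26≤57, rent 1259≤4137).
Opt6: dominated by Opt8 (walk score 59≥24, size 1232≥820, commute 12≤17, rent 1483≤2220).
Opt7: not dominated (best walk score).
Opt8: not dominated (best commute).
Opt9: dominated by Opt7 (walk score 94≥70, size 1572≥666, commute 26≤28, rent 1259≤1740).
Opt10: dominated by Opt7 (walk score 94≥38, size 1572≥1326, commute 26≤46, rent 1259≤2450).

Opt1, Opt2, Opt7, Opt8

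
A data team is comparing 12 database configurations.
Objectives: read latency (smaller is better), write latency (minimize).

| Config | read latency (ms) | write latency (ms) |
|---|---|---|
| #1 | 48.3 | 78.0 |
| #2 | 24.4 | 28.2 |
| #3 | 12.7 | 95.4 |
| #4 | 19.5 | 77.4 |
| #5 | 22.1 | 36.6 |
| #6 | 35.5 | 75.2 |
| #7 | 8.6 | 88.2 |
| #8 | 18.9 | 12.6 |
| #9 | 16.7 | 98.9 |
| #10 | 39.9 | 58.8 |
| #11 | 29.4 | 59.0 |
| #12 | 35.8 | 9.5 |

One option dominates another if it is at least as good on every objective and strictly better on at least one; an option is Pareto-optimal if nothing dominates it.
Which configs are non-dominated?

#7, #8, #12

#1: dominated by #2 (read latency 24.4≤48.3, write latency 28.2≤78.0).
#2: dominated by #8 (read latency 18.9≤24.4, write latency 12.6≤28.2).
#3: dominated by #7 (read latency 8.6≤12.7, write latency 88.2≤95.4).
#4: dominated by #8 (read latency 18.9≤19.5, write latency 12.6≤77.4).
#5: dominated by #8 (read latency 18.9≤22.1, write latency 12.6≤36.6).
#6: dominated by #2 (read latency 24.4≤35.5, write latency 28.2≤75.2).
#7: not dominated (best read latency).
#8: not dominated.
#9: dominated by #3 (read latency 12.7≤16.7, write latency 95.4≤98.9).
#10: dominated by #2 (read latency 24.4≤39.9, write latency 28.2≤58.8).
#11: dominated by #2 (read latency 24.4≤29.4, write latency 28.2≤59.0).
#12: not dominated (best write latency).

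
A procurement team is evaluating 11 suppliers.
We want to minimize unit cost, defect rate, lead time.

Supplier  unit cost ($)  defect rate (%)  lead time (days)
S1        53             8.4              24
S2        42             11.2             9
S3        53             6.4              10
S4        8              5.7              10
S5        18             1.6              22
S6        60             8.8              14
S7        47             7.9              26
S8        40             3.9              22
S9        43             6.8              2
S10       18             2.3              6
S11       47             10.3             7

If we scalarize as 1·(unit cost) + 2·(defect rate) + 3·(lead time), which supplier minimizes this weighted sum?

S1: 1·53 + 2·8.4 + 3·24 = 141.8
S2: 1·42 + 2·11.2 + 3·9 = 91.4
S3: 1·53 + 2·6.4 + 3·10 = 95.8
S4: 1·8 + 2·5.7 + 3·10 = 49.4
S5: 1·18 + 2·1.6 + 3·22 = 87.2
S6: 1·60 + 2·8.8 + 3·14 = 119.6
S7: 1·47 + 2·7.9 + 3·26 = 140.8
S8: 1·40 + 2·3.9 + 3·22 = 113.8
S9: 1·43 + 2·6.8 + 3·2 = 62.6
S10: 1·18 + 2·2.3 + 3·6 = 40.6
S11: 1·47 + 2·10.3 + 3·7 = 88.6
Lowest: S10 at 40.6.

S10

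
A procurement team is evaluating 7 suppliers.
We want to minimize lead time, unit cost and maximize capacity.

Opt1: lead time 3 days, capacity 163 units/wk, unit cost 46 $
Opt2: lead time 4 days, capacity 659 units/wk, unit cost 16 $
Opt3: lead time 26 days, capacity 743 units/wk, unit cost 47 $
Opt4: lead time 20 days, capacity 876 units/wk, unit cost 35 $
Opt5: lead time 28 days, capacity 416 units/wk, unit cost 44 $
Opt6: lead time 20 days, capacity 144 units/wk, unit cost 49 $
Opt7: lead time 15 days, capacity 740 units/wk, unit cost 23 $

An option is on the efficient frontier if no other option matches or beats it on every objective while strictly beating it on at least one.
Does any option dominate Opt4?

No

Opt1: worse on capacity (163 vs 876).
Opt2: worse on capacity (659 vs 876).
Opt3: worse on lead time (26 vs 20).
Opt5: worse on lead time (28 vs 20).
Opt6: worse on capacity (144 vs 876).
Opt7: worse on capacity (740 vs 876).
No option is at least as good as Opt4 on every objective and strictly better on one.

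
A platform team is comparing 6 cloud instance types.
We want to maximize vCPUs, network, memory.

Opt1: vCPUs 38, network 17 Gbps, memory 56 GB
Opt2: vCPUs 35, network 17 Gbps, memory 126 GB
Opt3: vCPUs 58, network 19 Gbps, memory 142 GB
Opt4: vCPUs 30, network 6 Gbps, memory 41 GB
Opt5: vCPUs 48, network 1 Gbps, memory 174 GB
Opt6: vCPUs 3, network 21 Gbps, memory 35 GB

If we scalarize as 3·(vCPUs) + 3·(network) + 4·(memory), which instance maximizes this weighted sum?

Opt1: 3·38 + 3·17 + 4·56 = 389
Opt2: 3·35 + 3·17 + 4·126 = 660
Opt3: 3·58 + 3·19 + 4·142 = 799
Opt4: 3·30 + 3·6 + 4·41 = 272
Opt5: 3·48 + 3·1 + 4·174 = 843
Opt6: 3·3 + 3·21 + 4·35 = 212
Highest: Opt5 at 843.

Opt5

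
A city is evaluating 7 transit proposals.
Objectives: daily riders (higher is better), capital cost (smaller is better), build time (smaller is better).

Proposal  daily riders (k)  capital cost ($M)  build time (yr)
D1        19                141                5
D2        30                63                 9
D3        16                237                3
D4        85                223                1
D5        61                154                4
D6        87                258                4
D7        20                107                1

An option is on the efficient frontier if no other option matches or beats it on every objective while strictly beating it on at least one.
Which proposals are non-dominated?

D1: dominated by D7 (daily riders 20≥19, capital cost 107≤141, build time 1≤5).
D2: not dominated (best capital cost).
D3: dominated by D4 (daily riders 85≥16, capital cost 223≤237, build time 1≤3).
D4: not dominated.
D5: not dominated.
D6: not dominated (best daily riders).
D7: not dominated.

D2, D4, D5, D6, D7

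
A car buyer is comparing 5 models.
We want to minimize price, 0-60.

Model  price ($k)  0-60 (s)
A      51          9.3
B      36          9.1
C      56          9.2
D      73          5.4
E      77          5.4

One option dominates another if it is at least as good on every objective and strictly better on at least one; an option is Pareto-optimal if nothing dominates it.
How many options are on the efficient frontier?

A: dominated by B (price 36≤51, 0-60 9.1≤9.3).
B: not dominated (best price).
C: dominated by B (price 36≤56, 0-60 9.1≤9.2).
D: not dominated.
E: dominated by D (price 73≤77, 0-60 5.4≤5.4).
Pareto-optimal: B, D → 2.

2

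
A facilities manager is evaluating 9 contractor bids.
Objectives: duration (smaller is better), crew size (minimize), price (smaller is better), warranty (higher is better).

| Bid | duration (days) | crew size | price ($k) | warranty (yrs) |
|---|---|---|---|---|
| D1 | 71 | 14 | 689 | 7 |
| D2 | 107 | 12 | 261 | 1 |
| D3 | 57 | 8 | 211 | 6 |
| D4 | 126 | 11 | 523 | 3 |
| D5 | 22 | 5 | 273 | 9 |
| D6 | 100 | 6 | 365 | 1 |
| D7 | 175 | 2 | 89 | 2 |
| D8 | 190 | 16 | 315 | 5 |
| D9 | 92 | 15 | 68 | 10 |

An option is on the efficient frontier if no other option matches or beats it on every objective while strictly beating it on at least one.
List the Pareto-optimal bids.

D3, D5, D7, D9

D1: dominated by D5 (duration 22≤71, crew size 5≤14, price 273≤689, warranty 9≥7).
D2: dominated by D3 (duration 57≤107, crew size 8≤12, price 211≤261, warranty 6≥1).
D3: not dominated.
D4: dominated by D3 (duration 57≤126, crew size 8≤11, price 211≤523, warranty 6≥3).
D5: not dominated (best duration).
D6: dominated by D5 (duration 22≤100, crew size 5≤6, price 273≤365, warranty 9≥1).
D7: not dominated (best crew size).
D8: dominated by D3 (duration 57≤190, crew size 8≤16, price 211≤315, warranty 6≥5).
D9: not dominated (best price).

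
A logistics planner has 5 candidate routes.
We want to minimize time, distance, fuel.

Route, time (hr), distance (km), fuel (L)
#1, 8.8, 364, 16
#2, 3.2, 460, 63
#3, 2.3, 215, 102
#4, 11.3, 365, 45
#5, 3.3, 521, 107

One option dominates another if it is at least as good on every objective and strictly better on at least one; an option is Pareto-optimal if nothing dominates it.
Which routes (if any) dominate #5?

#2: time 3.2≤3.3, distance 460≤521, fuel 63≤107 — dominates #5.
#3: time 2.3≤3.3, distance 215≤521, fuel 102≤107 — dominates #5.
Others (#1, #4) are each worse than #5 on at least one objective.

#2, #3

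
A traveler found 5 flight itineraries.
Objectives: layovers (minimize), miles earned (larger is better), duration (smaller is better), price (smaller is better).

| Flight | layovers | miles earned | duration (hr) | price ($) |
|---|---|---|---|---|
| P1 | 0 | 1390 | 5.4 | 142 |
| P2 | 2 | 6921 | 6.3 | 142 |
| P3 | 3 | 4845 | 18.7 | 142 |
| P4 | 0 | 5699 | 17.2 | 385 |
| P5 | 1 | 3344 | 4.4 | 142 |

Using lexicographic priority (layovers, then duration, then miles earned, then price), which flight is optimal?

First minimize layovers: best is 0, kept {P1, P4}.
Then minimize duration: best is 5.4, kept {P1}.

P1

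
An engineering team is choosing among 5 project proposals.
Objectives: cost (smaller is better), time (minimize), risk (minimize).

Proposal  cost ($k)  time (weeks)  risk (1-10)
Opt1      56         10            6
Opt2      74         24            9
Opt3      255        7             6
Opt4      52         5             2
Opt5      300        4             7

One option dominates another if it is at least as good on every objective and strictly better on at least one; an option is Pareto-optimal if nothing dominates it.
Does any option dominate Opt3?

Yes

Opt4 vs Opt3: cost 52≤255, time 5≤7, risk 2≤6 — Opt4 is at least as good on every objective and strictly better on at least one, so Opt4 dominates Opt3.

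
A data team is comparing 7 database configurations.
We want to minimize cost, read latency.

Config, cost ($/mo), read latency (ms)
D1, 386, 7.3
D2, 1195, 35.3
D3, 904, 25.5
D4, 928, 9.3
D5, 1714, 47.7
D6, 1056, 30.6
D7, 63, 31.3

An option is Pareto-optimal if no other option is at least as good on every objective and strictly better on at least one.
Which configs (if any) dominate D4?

D1

D1: cost 386≤928, read latency 7.3≤9.3 — dominates D4.
Others (D2, D3, D5, D6, D7) are each worse than D4 on at least one objective.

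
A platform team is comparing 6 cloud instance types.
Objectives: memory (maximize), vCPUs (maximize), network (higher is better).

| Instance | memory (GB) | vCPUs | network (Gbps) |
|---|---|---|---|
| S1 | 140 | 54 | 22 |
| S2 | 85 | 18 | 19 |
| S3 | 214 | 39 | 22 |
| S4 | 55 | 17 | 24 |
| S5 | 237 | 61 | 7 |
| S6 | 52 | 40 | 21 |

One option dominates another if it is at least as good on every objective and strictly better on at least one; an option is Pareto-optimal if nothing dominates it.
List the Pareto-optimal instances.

S1, S3, S4, S5

S1: not dominated.
S2: dominated by S1 (memory 140≥85, vCPUs 54≥18, network 22≥19).
S3: not dominated.
S4: not dominated (best network).
S5: not dominated (best memory).
S6: dominated by S1 (memory 140≥52, vCPUs 54≥40, network 22≥21).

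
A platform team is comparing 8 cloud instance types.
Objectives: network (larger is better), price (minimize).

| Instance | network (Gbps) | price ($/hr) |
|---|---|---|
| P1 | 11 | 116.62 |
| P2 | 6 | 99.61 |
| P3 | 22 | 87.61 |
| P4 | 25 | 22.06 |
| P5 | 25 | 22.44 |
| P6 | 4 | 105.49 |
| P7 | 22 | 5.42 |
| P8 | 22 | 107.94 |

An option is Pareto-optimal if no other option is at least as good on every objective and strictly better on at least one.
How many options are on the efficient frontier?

2

P1: dominated by P3 (network 22≥11, price 87.61≤116.62).
P2: dominated by P3 (network 22≥6, price 87.61≤99.61).
P3: dominated by P4 (network 25≥22, price 22.06≤87.61).
P4: not dominated.
P5: dominated by P4 (network 25≥25, price 22.06≤22.44).
P6: dominated by P2 (network 6≥4, price 99.61≤105.49).
P7: not dominated (best price).
P8: dominated by P3 (network 22≥22, price 87.61≤107.94).
Pareto-optimal: P4, P7 → 2.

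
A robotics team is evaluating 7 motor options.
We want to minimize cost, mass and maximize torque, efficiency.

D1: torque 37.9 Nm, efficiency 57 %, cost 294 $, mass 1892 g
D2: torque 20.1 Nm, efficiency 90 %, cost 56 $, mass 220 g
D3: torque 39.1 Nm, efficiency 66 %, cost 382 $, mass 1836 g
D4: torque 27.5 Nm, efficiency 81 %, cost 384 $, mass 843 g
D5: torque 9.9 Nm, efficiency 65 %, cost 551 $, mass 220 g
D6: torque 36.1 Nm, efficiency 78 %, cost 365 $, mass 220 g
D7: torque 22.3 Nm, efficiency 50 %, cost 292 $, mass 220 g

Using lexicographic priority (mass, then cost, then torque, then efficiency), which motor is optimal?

D2

First minimize mass: best is 220, kept {D2, D5, D6, D7}.
Then minimize cost: best is 56, kept {D2}.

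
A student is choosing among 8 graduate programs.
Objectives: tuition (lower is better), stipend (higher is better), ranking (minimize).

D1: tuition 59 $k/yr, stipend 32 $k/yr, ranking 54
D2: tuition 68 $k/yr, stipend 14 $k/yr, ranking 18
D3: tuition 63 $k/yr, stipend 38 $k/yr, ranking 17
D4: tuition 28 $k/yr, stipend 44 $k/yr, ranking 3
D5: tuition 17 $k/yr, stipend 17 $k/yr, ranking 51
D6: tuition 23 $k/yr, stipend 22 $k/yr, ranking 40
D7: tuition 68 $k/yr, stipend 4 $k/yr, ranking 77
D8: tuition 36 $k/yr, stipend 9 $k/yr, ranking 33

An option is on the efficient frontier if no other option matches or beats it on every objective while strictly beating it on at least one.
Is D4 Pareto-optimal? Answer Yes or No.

D1: worse on tuition (59 vs 28).
D2: worse on tuition (68 vs 28).
D3: worse on tuition (63 vs 28).
D5: worse on stipend (17 vs 44).
D6: worse on stipend (22 vs 44).
D7: worse on tuition (68 vs 28).
D8: worse on tuition (36 vs 28).
No option is at least as good as D4 on every objective and strictly better on one.

Yes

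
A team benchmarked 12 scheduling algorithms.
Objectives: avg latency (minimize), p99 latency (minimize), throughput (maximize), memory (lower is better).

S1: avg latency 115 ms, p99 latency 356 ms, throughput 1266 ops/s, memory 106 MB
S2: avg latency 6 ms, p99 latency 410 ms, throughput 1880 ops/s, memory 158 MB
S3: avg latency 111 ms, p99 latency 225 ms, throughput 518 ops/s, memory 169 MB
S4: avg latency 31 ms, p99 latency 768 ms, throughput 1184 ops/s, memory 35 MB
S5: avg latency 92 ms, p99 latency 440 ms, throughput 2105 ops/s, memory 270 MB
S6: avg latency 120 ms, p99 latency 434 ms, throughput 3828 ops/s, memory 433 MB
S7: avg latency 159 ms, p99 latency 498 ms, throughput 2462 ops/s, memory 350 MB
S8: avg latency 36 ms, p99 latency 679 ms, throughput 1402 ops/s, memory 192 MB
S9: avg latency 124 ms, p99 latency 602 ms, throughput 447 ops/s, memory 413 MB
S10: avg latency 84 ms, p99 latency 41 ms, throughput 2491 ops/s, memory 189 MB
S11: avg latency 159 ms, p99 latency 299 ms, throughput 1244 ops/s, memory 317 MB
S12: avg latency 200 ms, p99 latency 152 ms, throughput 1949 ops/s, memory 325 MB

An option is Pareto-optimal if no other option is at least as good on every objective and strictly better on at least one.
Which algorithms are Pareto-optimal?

S1: not dominated.
S2: not dominated (best avg latency).
S3: not dominated.
S4: not dominated (best memory).
S5: dominated by S10 (avg latency 84≤92, p99 latency 41≤440, throughput 2491≥2105, memory 189≤270).
S6: not dominated (best throughput).
S7: dominated by S10 (avg latency 84≤159, p99 latency 41≤498, throughput 2491≥2462, memory 189≤350).
S8: dominated by S2 (avg latency 6≤36, p99 latency 410≤679, throughput 1880≥1402, memory 158≤192).
S9: dominated by S1 (avg latency 115≤124, p99 latency 356≤602, throughput 1266≥447, memory 106≤413).
S10: not dominated (best p99 latency).
S11: dominated by S10 (avg latency 84≤159, p99 latency 41≤299, throughput 2491≥1244, memory 189≤317).
S12: dominated by S10 (avg latency 84≤200, p99 latency 41≤152, throughput 2491≥1949, memory 189≤325).

S1, S2, S3, S4, S6, S10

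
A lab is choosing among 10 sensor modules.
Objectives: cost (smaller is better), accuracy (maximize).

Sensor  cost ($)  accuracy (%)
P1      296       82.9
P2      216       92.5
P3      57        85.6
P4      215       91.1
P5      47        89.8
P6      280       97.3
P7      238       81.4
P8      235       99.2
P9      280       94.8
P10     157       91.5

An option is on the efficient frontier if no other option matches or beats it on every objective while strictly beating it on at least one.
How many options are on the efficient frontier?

4

P1: dominated by P2 (cost 216≤296, accuracy 92.5≥82.9).
P2: not dominated.
P3: dominated by P5 (cost 47≤57, accuracy 89.8≥85.6).
P4: dominated by P10 (cost 157≤215, accuracy 91.5≥91.1).
P5: not dominated (best cost).
P6: dominated by P8 (cost 235≤280, accuracy 99.2≥97.3).
P7: dominated by P2 (cost 216≤238, accuracy 92.5≥81.4).
P8: not dominated (best accuracy).
P9: dominated by P6 (cost 280≤280, accuracy 97.3≥94.8).
P10: not dominated.
Pareto-optimal: P2, P5, P8, P10 → 4.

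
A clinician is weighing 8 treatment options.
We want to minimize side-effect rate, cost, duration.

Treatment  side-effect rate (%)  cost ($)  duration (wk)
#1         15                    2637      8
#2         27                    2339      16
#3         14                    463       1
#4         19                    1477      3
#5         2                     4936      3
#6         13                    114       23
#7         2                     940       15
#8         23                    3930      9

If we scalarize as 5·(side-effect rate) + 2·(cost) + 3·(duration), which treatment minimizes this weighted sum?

#6

#1: 5·15 + 2·2637 + 3·8 = 5373
#2: 5·27 + 2·2339 + 3·16 = 4861
#3: 5·14 + 2·463 + 3·1 = 999
#4: 5·19 + 2·1477 + 3·3 = 3058
#5: 5·2 + 2·4936 + 3·3 = 9891
#6: 5·13 + 2·114 + 3·23 = 362
#7: 5·2 + 2·940 + 3·15 = 1935
#8: 5·23 + 2·3930 + 3·9 = 8002
Lowest: #6 at 362.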